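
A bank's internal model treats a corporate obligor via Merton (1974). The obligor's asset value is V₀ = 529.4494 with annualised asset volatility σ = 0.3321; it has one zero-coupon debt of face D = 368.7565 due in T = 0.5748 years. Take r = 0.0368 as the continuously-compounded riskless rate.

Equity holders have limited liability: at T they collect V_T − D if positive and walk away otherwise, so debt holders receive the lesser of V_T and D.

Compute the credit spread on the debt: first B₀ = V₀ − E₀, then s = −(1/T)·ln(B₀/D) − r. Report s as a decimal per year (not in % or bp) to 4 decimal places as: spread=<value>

Apply the equity-as-call identities (strike 368.7565, horizon 0.5748 years):
d₁ = [ln(V₀/D) + (r + σ²/2)T] / (σ√T)
   = [ln(529.4494/368.7565) + (0.0368 + 0.5·0.3321²)·0.5748] / (0.3321·√0.5748)
   = [0.361701 + 0.052850] / 0.251783 = 1.646459
d₂ = d₁ − σ√T = 1.646459 − 0.251783 = 1.394675
N(d₁) = 0.950165,  N(d₂) = 0.918443,  e^(−rT) = 0.979070
E₀ = V₀·N(d₁) − D·e^(−rT)·N(d₂)
   = 529.4494·0.950165 − 368.7565·0.979070·0.918443 = 171.471375
B₀ = V₀ − E₀ = 529.4494 − 171.471375 = 357.978025
spread = −(1/T)·ln(B₀/D) − r = −(1/0.5748)·ln(357.978025/368.7565) − 0.0368 = 0.01480914

spread=0.0148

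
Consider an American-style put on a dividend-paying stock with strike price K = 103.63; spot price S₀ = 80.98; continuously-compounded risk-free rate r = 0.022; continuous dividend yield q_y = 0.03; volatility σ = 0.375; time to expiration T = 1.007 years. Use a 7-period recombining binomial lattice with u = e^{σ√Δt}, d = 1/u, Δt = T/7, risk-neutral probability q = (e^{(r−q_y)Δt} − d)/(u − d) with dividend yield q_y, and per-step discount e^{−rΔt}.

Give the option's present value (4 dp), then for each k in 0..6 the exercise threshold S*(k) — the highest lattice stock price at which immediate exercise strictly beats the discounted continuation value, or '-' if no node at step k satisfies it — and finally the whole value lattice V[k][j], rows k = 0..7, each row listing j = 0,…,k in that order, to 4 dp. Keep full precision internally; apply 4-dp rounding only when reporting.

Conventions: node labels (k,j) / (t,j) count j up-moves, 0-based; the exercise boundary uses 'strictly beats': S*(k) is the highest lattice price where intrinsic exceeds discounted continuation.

price = 28.0876
boundary = - - - 52.8526 60.9308 70.2437 60.9308
tree:
28.0876
35.3267 19.7990
43.0582 26.5111 12.0708
50.7774 34.3101 17.5556 5.7276
57.7846 42.6992 24.7169 9.2856 1.5981
63.8628 50.7774 33.3863 14.7292 2.9714 0.0000
69.1351 57.7846 42.6992 22.6713 5.5249 0.0000 0.0000
73.7084 63.8628 50.7774 33.3863 10.2727 0.0000 0.0000 0.0000

Δt=0.14386  u=1.15284  d=0.86742  q=0.46047  discount=0.99684
step 7 (expiry): payoffs max(K−S,0) = 73.7084 63.8628 50.7774 33.3863 10.2727 0.0000 0.0000 0.0000
step 6: (k=6,j=0): S=34.4949, K−S=69.1351, hold=68.9562 ⇒ V=69.1351 exercise | (k=6,j=1): S=45.8454, K−S=57.7846, hold=57.6546 ⇒ V=57.7846 exercise | (k=6,j=2): S=60.9308, K−S=42.6992, hold=42.6342 ⇒ V=42.6992 exercise | (k=6,j=3): S=80.9800, K−S=22.6500, hold=22.6713 ⇒ V=22.6713 continue | (k=6,j=4): S=107.6264, K−S=0.0000, hold=5.5249 ⇒ V=5.5249 continue | (k=6,j=5): S=143.0408, K−S=0.0000, hold=0.0000 ⇒ V=0.0000 continue | (k=6,j=6): S=190.1082, K−S=0.0000, hold=0.0000 ⇒ V=0.0000 continue  boundary S*=60.9308
step 5: (k=5,j=0): S=39.7672, K−S=63.8628, hold=63.7066 ⇒ V=63.8628 exercise | (k=5,j=1): S=52.8526, K−S=50.7774, hold=50.6776 ⇒ V=50.7774 exercise | (k=5,j=2): S=70.2437, K−S=33.3863, hold=33.3711 ⇒ V=33.3863 exercise | (k=5,j=3): S=93.3573, K−S=10.2727, hold=14.7292 ⇒ V=14.7292 continue | (k=5,j=4): S=124.0764, K−S=0.0000, hold=2.9714 ⇒ V=2.9714 continue | (k=5,j=5): S=164.9037, K−S=0.0000, hold=0.0000 ⇒ V=0.0000 continue  boundary S*=70.2437
step 4: (k=4,j=0): S=45.8454, K−S=57.7846, hold=57.6546 ⇒ V=57.7846 exercise | (k=4,j=1): S=60.9308, K−S=42.6992, hold=42.6342 ⇒ V=42.6992 exercise | (k=4,j=2): S=80.9800, K−S=22.6500, hold=24.7169 ⇒ V=24.7169 continue | (k=4,j=3): S=107.6264, K−S=0.0000, hold=9.2856 ⇒ V=9.2856 continue | (k=4,j=4): S=143.0408, K−S=0.0000, hold=1.5981 ⇒ V=1.5981 continue  boundary S*=60.9308
step 3: (k=3,j=0): S=52.8526, K−S=50.7774, hold=50.6776 ⇒ V=50.7774 exercise | (k=3,j=1): S=70.2437, K−S=33.3863, hold=34.3101 ⇒ V=34.3101 continue | (k=3,j=2): S=93.3573, K−S=10.2727, hold=17.5556 ⇒ V=17.5556 continue | (k=3,j=3): S=124.0764, K−S=0.0000, hold=5.7276 ⇒ V=5.7276 continue  boundary S*=52.8526
step 2: (k=2,j=0): S=60.9308, K−S=42.6992, hold=43.0582 ⇒ V=43.0582 continue | (k=2,j=1): S=80.9800, K−S=22.6500, hold=26.5111 ⇒ V=26.5111 continue | (k=2,j=2): S=107.6264, K−S=0.0000, hold=12.0708 ⇒ V=12.0708 continue  boundary S*=-
step 1: (k=1,j=0): S=70.2437, K−S=33.3863, hold=35.3267 ⇒ V=35.3267 continue | (k=1,j=1): S=93.3573, K−S=10.2727, hold=19.7990 ⇒ V=19.7990 continue  boundary S*=-
step 0: (k=0,j=0): S=80.9800, K−S=22.6500, hold=28.0876 ⇒ V=28.0876 continue  boundary S*=-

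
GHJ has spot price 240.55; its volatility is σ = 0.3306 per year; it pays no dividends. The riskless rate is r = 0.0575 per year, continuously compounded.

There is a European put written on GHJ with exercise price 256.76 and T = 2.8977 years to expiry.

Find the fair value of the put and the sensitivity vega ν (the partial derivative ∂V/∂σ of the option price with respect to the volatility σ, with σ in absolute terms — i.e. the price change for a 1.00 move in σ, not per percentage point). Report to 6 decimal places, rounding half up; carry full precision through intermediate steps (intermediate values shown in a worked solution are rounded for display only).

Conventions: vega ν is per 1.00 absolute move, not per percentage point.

price = 39.932753
ν = 146.851786

σ√T = 0.3306·√2.8977 = 0.562768
d₁ = (ln(S/K) + (r+σ²/2)T) / (σ√T) = (ln(240.55/256.76) + (0.0575+0.3306²/2)·2.8977) / 0.562768 = (-0.065214 + 0.324972) / 0.562768 = 0.461572
d₂ = d₁ − σ√T = 0.461572 − 0.562768 = -0.101196
e^{−rT} = 0.846523
N(−d₁) = 0.322194,  N(−d₂) = 0.540303
Put price V = K·e^{−rT}·N(−d₂) − S·N(−d₁) = 117.436568 − 77.503815 = 39.932753
φ(d₁) = (1/√(2π))·e^{−d₁²/2} = 0.358630
ν = S·φ(d₁)·√T = 146.851786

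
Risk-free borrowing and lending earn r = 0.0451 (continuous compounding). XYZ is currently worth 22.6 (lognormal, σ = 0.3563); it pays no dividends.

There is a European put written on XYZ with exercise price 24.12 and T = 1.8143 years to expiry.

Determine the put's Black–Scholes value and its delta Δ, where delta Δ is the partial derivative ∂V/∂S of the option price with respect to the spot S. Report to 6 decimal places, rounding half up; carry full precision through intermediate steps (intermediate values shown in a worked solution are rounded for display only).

price = 4.065309
Δ = -0.391724

σ√T = 0.3563·√1.8143 = 0.479922
d₁ = (ln(S/K) + (r+σ²/2)T) / (σ√T) = (ln(22.6/24.12) + (0.0451+0.3563²/2)·1.8143) / 0.479922 = (-0.065091 + 0.196987) / 0.479922 = 0.274828
d₂ = d₁ − σ√T = 0.274828 − 0.479922 = -0.205094
e^{−rT} = 0.921433
N(−d₁) = 0.391724,  N(−d₂) = 0.581251
Put price V = K·e^{−rT}·N(−d₂) − S·N(−d₁) = 12.918277 − 8.852967 = 4.065309
Δ = −N(−d₁) = -0.391724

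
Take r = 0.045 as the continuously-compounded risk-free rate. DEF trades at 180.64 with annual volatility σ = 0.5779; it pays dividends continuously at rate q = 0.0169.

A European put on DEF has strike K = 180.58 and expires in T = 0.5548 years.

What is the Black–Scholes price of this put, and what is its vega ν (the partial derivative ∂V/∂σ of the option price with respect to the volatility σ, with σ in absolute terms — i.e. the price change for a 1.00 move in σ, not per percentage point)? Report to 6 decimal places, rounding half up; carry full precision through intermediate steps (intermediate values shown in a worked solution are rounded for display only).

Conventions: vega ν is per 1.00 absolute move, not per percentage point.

σ√T = 0.5779·√0.5548 = 0.430448
d₁ = (ln(S/K) + (r−q+σ²/2)T) / (σ√T) = (ln(180.64/180.58) + (0.045−0.0169+0.5779²/2)·0.5548) / 0.430448 = (0.000332 + 0.108233) / 0.430448 = 0.252214
d₂ = d₁ − σ√T = 0.252214 − 0.430448 = -0.178235
e^{−rT} = 0.975343
e^{−qT} = 0.990668
N(−d₁) = 0.400438,  N(−d₂) = 0.570731
Put price V = K·e^{−rT}·N(−d₂) − S·e^{−qT}·N(−d₁) = 100.521329 − 71.660060 = 28.861269
φ(d₁) = (1/√(2π))·e^{−d₁²/2} = 0.386453
ν = S·e^{−qT}·φ(d₁)·√T = 51.511845

price = 28.861269
ν = 51.511845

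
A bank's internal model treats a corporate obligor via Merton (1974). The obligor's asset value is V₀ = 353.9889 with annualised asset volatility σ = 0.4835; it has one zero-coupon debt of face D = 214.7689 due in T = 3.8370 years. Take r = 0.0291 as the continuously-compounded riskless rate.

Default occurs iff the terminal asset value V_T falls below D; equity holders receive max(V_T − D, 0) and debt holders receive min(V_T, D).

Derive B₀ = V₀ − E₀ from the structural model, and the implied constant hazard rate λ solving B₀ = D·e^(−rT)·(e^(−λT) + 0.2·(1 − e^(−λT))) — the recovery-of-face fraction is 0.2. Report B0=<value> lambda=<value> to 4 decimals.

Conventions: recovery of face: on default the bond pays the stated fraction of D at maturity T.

Equity is a call on the firm's assets struck at D = 214.7689:
d₁ = [ln(V₀/D) + (r + σ²/2)T] / (σ√T)
   = [ln(353.9889/214.7689) + (0.0291 + 0.5·0.4835²)·3.8370] / (0.4835·√3.8370)
   = [0.499703 + 0.560149] / 0.947092 = 1.119058
d₂ = d₁ − σ√T = 1.119058 − 0.947092 = 0.171966
N(d₁) = 0.868442,  N(d₂) = 0.568268,  e^(−rT) = 0.894351
E₀ = V₀·N(d₁) − D·e^(−rT)·N(d₂)
   = 353.9889·0.868442 − 214.7689·0.894351·0.568268 = 198.266741
B₀ = V₀ − E₀ = 353.9889 − 198.266741 = 155.722159
e^(−λT) = (B₀·e^(rT)/D − 0.2)/(1 − 0.2) = (155.7222·1.118129/214.7689 − 0.2)/0.8 = 0.76340033
λ = −ln(0.76340033)/3.8370 = 0.070360

B0=155.7222 lambda=0.0704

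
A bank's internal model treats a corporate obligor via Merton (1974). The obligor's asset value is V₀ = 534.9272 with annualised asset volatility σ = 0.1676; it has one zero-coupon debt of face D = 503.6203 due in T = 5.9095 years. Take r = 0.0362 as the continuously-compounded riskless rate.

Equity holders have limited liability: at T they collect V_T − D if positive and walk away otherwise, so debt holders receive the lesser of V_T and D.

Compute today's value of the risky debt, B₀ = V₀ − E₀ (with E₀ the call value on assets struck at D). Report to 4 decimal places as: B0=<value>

Apply the equity-as-call identities (strike 503.6203, horizon 5.9095 years):
d₁ = [ln(V₀/D) + (r + σ²/2)T] / (σ√T)
   = [ln(534.9272/503.6203) + (0.0362 + 0.5·0.1676²)·5.9095] / (0.1676·√5.9095)
   = [0.060308 + 0.296922] / 0.407427 = 0.876796
d₂ = d₁ − σ√T = 0.876796 − 0.407427 = 0.469370
N(d₁) = 0.809701,  N(d₂) = 0.680597,  e^(−rT) = 0.807410
E₀ = V₀·N(d₁) − D·e^(−rT)·N(d₂)
   = 534.9272·0.809701 − 503.6203·0.807410·0.680597 = 156.381375
B₀ = V₀ − E₀ = 534.9272 − 156.381375 = 378.545825

B0=378.5458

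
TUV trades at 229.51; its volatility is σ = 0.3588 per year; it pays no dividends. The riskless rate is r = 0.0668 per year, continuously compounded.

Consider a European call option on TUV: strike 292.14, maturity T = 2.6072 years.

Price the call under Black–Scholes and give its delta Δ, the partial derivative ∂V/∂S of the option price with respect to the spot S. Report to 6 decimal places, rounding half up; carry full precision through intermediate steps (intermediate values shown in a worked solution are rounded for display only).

price = 46.514578
Δ = 0.568993

σ√T = 0.3588·√2.6072 = 0.579348
d₁ = (ln(S/K) + (r+σ²/2)T) / (σ√T) = (ln(229.51/292.14) + (0.0668+0.3588²/2)·2.6072) / 0.579348 = (-0.241287 + 0.341983) / 0.579348 = 0.173810
d₂ = d₁ − σ√T = 0.173810 − 0.579348 = -0.405538
e^{−rT} = 0.840162
N(d₁) = 0.568993,  N(d₂) = 0.342541
Call price V = S·N(d₁) − K·e^{−rT}·N(d₂) = 130.589501 − 84.074924 = 46.514578
Δ = N(d₁) = 0.568993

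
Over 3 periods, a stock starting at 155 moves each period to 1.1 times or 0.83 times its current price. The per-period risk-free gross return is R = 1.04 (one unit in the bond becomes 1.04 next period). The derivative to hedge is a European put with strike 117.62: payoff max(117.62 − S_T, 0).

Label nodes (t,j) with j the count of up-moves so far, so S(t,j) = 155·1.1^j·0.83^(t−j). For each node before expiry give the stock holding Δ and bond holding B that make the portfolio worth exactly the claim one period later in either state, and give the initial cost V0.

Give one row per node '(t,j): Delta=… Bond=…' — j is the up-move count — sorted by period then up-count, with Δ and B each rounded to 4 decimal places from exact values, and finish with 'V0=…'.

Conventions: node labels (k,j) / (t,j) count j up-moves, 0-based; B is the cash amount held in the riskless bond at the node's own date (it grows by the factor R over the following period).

(0,0): Delta=-0.0327 Bond=5.3672
(1,0): Delta=-0.1809 Bond=24.6421
(1,1): Delta=-0.0008 Bond=0.1361
(2,0): Delta=-1.0000 Bond=113.0962
(2,1): Delta=-0.0043 Bond=0.6368
(2,2): Delta=0.0000 Bond=0.0000
V0=0.2995

Arbitrage-free pricing uses the up-move probability p* = (R−d)/(u−d) = 0.7778, discounting each step at R = 1.04.
Terminal payoffs: V(3,0)=28.9930, V(3,1)=0.1626, V(3,2)=0.0000, V(3,3)=0.0000
Node (2,0) S=106.7795: V=(p*·0.1626+(1−p*)·28.9930)/1.04=6.3167; Δ=(0.1626−28.9930)/(117.4575−88.6270)=-1.0000; B=V−Δ·S=113.0962
Node (2,1) S=141.5150: V=(p*·0.0000+(1−p*)·0.1626)/1.04=0.0347; Δ=(0.0000−0.1626)/(155.6665−117.4574)=-0.0043; B=V−Δ·S=0.6368
Node (2,2) S=187.5500: V=(p*·0.0000+(1−p*)·0.0000)/1.04=0.0000; Δ=(0.0000−0.0000)/(206.3050−155.6665)=0.0000; B=V−Δ·S=0.0000
Node (1,0) S=128.6500: V=(p*·0.0347+(1−p*)·6.3167)/1.04=1.3757; Δ=(0.0347−6.3167)/(141.5150−106.7795)=-0.1809; B=V−Δ·S=24.6421
Node (1,1) S=170.5000: V=(p*·0.0000+(1−p*)·0.0347)/1.04=0.0074; Δ=(0.0000−0.0347)/(187.5500−141.5150)=-0.0008; B=V−Δ·S=0.1361
Node (0,0) S=155.0000: V=(p*·0.0074+(1−p*)·1.3757)/1.04=0.2995; Δ=(0.0074−1.3757)/(170.5000−128.6500)=-0.0327; B=V−Δ·S=5.3672
Verification: the root portfolio costs Δ(0,0)·S0 + B(0,0) = 0.2995, matching V0.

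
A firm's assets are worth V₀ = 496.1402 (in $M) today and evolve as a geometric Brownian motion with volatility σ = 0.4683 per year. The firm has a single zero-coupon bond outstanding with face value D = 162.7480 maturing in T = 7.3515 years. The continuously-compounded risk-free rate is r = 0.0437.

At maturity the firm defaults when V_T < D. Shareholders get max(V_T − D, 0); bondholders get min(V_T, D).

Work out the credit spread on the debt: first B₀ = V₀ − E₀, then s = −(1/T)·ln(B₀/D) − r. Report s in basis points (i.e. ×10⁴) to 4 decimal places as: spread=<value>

spread=216.5736

With assets at 496.1402 and a single debt payment of 162.7480 at 7.3515 years:
d₁ = [ln(V₀/D) + (r + σ²/2)T] / (σ√T)
   = [ln(496.1402/162.7480) + (0.0437 + 0.5·0.4683²)·7.3515] / (0.4683·√7.3515)
   = [1.114656 + 1.127370] / 1.269732 = 1.765747
d₂ = d₁ − σ√T = 1.765747 − 1.269732 = 0.496015
N(d₁) = 0.961281,  N(d₂) = 0.690058,  e^(−rT) = 0.725234
E₀ = V₀·N(d₁) − D·e^(−rT)·N(d₂)
   = 496.1402·0.961281 − 162.7480·0.725234·0.690058 = 395.482231
B₀ = V₀ − E₀ = 496.1402 − 395.482231 = 100.657969
spread = −(1/T)·ln(B₀/D) − r = −(1/7.3515)·ln(100.657969/162.7480) − 0.0437 = 0.02165736
in basis points: 0.02165736 × 10⁴ = 216.5736 bp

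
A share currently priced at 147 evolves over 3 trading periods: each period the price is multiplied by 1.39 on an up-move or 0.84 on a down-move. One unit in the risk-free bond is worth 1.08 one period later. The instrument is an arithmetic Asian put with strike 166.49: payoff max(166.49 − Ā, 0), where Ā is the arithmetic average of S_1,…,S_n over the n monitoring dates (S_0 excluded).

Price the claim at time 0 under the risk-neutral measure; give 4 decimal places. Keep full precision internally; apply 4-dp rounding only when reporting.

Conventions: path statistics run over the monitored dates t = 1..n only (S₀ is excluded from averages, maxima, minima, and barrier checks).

price = 15.6782

With p* = (R−d)/(u−d) = 0.4364, sum probability × payoff across the paths and divide by R^3.
Enumerate all 2^3 = 8 price paths (U = up ×1.39, D = down ×0.84); each path with k up-moves has probability p*^k·(1−p*)^(3−k).
DDD: Ā=104.7769, payoff=61.7131, prob=0.179059
UDD: Ā=173.3808, payoff=0.0000, prob=0.138627
DUD: Ā=146.4308, payoff=20.0592, prob=0.138627
UUD: Ā=242.3081, payoff=0.0000, prob=0.107324
DDU: Ā=123.7928, payoff=42.6972, prob=0.138627
UDU: Ā=204.8476, payoff=0.0000, prob=0.107324
DUU: Ā=177.8976, payoff=0.0000, prob=0.107324
UUU: Ā=294.3782, payoff=0.0000, prob=0.083089
Price = Σ prob·payoff / R^3 = 19.750010 / 1.259712 = 15.6782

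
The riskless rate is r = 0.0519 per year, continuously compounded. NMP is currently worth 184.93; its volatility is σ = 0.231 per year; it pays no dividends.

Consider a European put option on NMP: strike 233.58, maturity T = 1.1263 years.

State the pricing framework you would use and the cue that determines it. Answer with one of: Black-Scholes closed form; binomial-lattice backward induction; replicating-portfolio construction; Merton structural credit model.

framework: Black-Scholes closed form

Key observation: the strike-233.58 put on NMP is European-exercise on a continuously-modelled lognormal underlying, so its value is a single closed-form evaluation.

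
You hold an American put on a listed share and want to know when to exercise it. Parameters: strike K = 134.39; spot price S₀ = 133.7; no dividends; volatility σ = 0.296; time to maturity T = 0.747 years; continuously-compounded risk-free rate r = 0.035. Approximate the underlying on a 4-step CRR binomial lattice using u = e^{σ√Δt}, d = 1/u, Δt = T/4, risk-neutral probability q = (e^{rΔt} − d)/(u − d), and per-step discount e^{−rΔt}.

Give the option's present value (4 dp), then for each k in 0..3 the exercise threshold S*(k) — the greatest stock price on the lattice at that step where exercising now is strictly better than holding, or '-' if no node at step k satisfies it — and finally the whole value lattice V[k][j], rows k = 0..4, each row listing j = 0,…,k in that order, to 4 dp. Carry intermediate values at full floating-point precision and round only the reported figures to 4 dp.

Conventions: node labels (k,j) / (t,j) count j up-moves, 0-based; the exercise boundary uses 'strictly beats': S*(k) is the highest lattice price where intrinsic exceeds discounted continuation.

price = 12.0948
boundary = - - 103.5203 117.6464
tree:
12.0948
19.7441 4.4088
30.8697 8.5935 0.1746
43.2995 16.7436 0.3471 0.0000
54.2370 30.8697 0.6900 0.0000 0.0000

params: Δt=0.18675 u=1.13646 d=0.87993 q=0.49363 e^(-rΔt)=0.99349
t_4 payoffs: 54.2370 30.8697 0.6900 0.0000 0.0000
t_3: node(3,0) S=91.0905 payoff=43.2995 vs cont=42.4240 → 43.2995 [stop]  node(3,1) S=117.6464 payoff=16.7436 vs cont=15.8681 → 16.7436 [stop]  node(3,2) S=151.9442 payoff=0.0000 vs cont=0.3471 → 0.3471 [wait]  node(3,3) S=196.2411 payoff=0.0000 vs cont=0.0000 → 0.0000 [wait]  ⇒ S*(3)=117.6464
t_2: node(2,0) S=103.5203 payoff=30.8697 vs cont=29.9941 → 30.8697 [stop]  node(2,1) S=133.7000 payoff=0.6900 vs cont=8.5935 → 8.5935 [wait]  node(2,2) S=172.6780 payoff=0.0000 vs cont=0.1746 → 0.1746 [wait]  ⇒ S*(2)=103.5203
t_1: node(1,0) S=117.6464 payoff=16.7436 vs cont=19.7441 → 19.7441 [wait]  node(1,1) S=151.9442 payoff=0.0000 vs cont=4.4088 → 4.4088 [wait]  ⇒ S*(1)=-
t_0: node(0,0) S=133.7000 payoff=0.6900 vs cont=12.0948 → 12.0948 [wait]  ⇒ S*(0)=-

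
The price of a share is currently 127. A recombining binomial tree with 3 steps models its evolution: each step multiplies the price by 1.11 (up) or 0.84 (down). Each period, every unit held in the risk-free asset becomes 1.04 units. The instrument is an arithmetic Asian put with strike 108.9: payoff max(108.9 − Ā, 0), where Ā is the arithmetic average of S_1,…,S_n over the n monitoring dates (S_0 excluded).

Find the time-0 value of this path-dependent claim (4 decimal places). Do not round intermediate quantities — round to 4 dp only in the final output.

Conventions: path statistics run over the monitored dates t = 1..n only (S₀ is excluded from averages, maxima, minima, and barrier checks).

Set p* = 0.7407 (from d < R < u); the path-dependent value is the discounted p*-expectation over all price paths.
Enumerate all 2^3 = 8 price paths (U = up ×1.11, D = down ×0.84); each path with k up-moves has probability p*^k·(1−p*)^(3−k).
DDD: Ā=90.5215, payoff=18.3785, prob=0.017426
UDD: Ā=119.6177, payoff=0.0000, prob=0.049789
DUD: Ā=108.1877, payoff=0.7123, prob=0.049789
UUD: Ā=142.9624, payoff=0.0000, prob=0.142255
DDU: Ā=98.5865, payoff=10.3135, prob=0.049789
UDU: Ā=130.2751, payoff=0.0000, prob=0.142255
DUU: Ā=118.8451, payoff=0.0000, prob=0.142255
UUU: Ā=157.0453, payoff=0.0000, prob=0.406442
Price = Σ prob·payoff / R^3 = 0.869228 / 1.124864 = 0.7727

price = 0.7727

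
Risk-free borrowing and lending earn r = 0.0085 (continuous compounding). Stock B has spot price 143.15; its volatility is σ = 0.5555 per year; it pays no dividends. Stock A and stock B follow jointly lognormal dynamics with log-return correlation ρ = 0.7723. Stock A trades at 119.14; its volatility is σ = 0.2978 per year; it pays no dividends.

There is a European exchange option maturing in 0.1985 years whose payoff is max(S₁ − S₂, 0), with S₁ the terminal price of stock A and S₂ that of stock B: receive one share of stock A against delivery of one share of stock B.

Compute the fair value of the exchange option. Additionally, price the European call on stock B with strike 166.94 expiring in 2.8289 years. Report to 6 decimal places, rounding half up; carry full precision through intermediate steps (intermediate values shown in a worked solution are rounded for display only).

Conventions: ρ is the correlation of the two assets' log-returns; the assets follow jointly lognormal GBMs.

σ_eff = √(σ₁² + σ₂² − 2ρσ₁σ₂) = √(0.2978² + 0.5555² − 2·0.7723·0.2978·0.5555) = 0.376491
d₁ = (ln(S₁/S₂) + (q₂ − q₁ + σ_eff²/2)T) / (σ_eff√T) = (ln(119.14/143.15) + (0.0 − 0.0 + 0.070873)·0.1985) / 0.167739 = -1.010650
d₂ = d₁ − σ_eff√T = -1.010650 − 0.167739 = -1.178389
N(d₁) = 0.156092,  N(d₂) = 0.119321
V = S₁·e^{−q₁T}·N(d₁) − S₂·e^{−q₂T}·N(d₂) = 18.596798 − 17.080765 = 1.516033
[vanilla: stock B call K=166.94]
σ√T = 0.5555·√2.8289 = 0.934314
d₁ = (ln(S/K) + (r+σ²/2)T) / (σ√T) = (ln(143.15/166.94) + (0.0085+0.5555²/2)·2.8289) / 0.934314 = (-0.153741 + 0.460517) / 0.934314 = 0.328343
d₂ = d₁ − σ√T = 0.328343 − 0.934314 = -0.605971
e^{−rT} = 0.976241
N(d₁) = 0.628674,  N(d₂) = 0.272267
price = S·N(d₁) − K·e^{−rT}·N(d₂) = 89.994664 − 44.372365 = 45.622299

exchange price = 1.516033
price(stock B call K=166.94) = 45.622299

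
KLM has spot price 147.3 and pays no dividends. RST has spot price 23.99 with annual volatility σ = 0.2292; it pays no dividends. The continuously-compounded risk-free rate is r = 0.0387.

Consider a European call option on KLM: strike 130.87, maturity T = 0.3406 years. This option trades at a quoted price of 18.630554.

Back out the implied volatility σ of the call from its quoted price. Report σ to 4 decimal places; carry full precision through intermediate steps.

sigma = 0.1619

At σ = 0.1619 the Black–Scholes value reproduces the quote:
σ√T = 0.1619·√0.3406 = 0.094486
d₁ = (ln(S/K) + (r+σ²/2)T) / (σ√T) = (ln(147.3/130.87) + (0.0387+0.1619²/2)·0.3406) / 0.094486 = (0.118267 + 0.017645) / 0.094486 = 1.438429
d₂ = d₁ − σ√T = 1.438429 − 0.094486 = 1.343942
e^{−rT} = 0.986905
N(d₁) = 0.924844,  N(d₂) = 0.910516
V = S·N(d₁) − K·e^{−rT}·N(d₂) = 136.229490 − 117.598935 = 18.630554 (the quoted price), and the Black–Scholes price is strictly increasing in σ, so σ is unique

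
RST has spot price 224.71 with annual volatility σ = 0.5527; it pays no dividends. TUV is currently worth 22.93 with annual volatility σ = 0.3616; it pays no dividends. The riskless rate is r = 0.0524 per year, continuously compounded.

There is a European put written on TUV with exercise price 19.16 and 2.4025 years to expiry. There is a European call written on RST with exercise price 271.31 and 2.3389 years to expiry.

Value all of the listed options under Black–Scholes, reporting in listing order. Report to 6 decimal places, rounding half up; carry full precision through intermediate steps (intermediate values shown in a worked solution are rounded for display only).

price(TUV put K=19.16) = 1.991170
price(RST call K=271.31) = 68.649230

[TUV put K=19.16]
σ√T = 0.3616·√2.4025 = 0.560480
d₁ = (ln(S/K) + (r+σ²/2)T) / (σ√T) = (ln(22.93/19.16) + (0.0524+0.3616²/2)·2.4025) / 0.560480 = (0.179621 + 0.282960) / 0.560480 = 0.825331
d₂ = d₁ − σ√T = 0.825331 − 0.560480 = 0.264851
e^{−rT} = 0.881711
N(−d₁) = 0.204592,  N(−d₂) = 0.395562
price = K·e^{−rT}·N(−d₂) − S·N(−d₁) = 6.682464 − 4.691294 = 1.991170
[RST call K=271.31]
σ√T = 0.5527·√2.3389 = 0.845270
d₁ = (ln(S/K) + (r+σ²/2)T) / (σ√T) = (ln(224.71/271.31) + (0.0524+0.5527²/2)·2.3389) / 0.845270 = (-0.188451 + 0.479799) / 0.845270 = 0.344680
d₂ = d₁ − σ√T = 0.344680 − 0.845270 = -0.500590
e^{−rT} = 0.884654
N(d₁) = 0.634832,  N(d₂) = 0.308330
price = S·N(d₁) − K·e^{−rT}·N(d₂) = 142.653199 − 74.003969 = 68.649230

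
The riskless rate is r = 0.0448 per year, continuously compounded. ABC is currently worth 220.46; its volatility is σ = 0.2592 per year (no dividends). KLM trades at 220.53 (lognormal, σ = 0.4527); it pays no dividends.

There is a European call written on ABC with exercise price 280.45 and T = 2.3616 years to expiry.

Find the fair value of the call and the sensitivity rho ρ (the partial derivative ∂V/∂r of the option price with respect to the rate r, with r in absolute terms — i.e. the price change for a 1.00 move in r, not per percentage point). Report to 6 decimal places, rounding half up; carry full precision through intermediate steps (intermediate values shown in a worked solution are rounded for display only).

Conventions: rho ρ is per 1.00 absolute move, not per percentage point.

price = 23.485770
ρ = 175.983648

σ√T = 0.2592·√2.3616 = 0.398326
d₁ = (ln(S/K) + (r+σ²/2)T) / (σ√T) = (ln(220.46/280.45) + (0.0448+0.2592²/2)·2.3616) / 0.398326 = (-0.240679 + 0.185131) / 0.398326 = -0.139453
d₂ = d₁ − σ√T = -0.139453 − 0.398326 = -0.537779
e^{−rT} = 0.899605
N(d₁) = 0.444546,  N(d₂) = 0.295365
Call price V = S·N(d₁) − K·e^{−rT}·N(d₂) = 98.004592 − 74.518821 = 23.485770
ρ = K·T·e^{−rT}·N(d₂) = 175.983648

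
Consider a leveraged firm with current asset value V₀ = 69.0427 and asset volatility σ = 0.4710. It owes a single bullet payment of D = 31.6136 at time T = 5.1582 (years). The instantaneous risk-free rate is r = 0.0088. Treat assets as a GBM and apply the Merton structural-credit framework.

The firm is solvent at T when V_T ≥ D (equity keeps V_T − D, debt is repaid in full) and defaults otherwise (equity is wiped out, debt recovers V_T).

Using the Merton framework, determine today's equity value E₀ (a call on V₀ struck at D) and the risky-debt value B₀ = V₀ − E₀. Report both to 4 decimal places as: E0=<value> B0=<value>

E0=44.5033 B0=24.5394

Work the structural quantities from V₀ = 69.0427 against face 31.6136:
d₁ = [ln(V₀/D) + (r + σ²/2)T] / (σ√T)
   = [ln(69.0427/31.6136) + (0.0088 + 0.5·0.4710²)·5.1582] / (0.4710·√5.1582)
   = [0.781138 + 0.617542] / 1.069720 = 1.307520
d₂ = d₁ − σ√T = 1.307520 − 1.069720 = 0.237800
N(d₁) = 0.904482,  N(d₂) = 0.593982,  e^(−rT) = 0.955623
E₀ = V₀·N(d₁) − D·e^(−rT)·N(d₂)
   = 69.0427·0.904482 − 31.6136·0.955623·0.593982 = 44.503278
B₀ = V₀ − E₀ = 69.0427 − 44.503278 = 24.539422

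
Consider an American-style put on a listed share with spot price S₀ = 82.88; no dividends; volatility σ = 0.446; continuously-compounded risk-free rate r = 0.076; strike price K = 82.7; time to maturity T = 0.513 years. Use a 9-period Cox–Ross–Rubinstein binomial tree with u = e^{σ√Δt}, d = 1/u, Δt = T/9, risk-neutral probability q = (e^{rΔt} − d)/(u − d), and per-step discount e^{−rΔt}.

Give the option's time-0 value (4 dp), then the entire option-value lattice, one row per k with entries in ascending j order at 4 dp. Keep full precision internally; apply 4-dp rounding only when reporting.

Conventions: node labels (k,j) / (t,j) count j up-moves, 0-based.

price = 9.3014
tree:
9.3014
12.8963 5.6974
17.3719 8.4208 2.9551
22.6646 12.0980 4.7247 1.1666
28.5656 16.8134 7.3695 2.0545 0.2665
34.0336 22.4832 11.1480 3.5602 0.5288 0.0000
38.9493 28.5656 16.2257 6.0398 1.0491 0.0000 0.0000
43.3685 34.0336 22.4832 9.9524 2.0813 0.0000 0.0000 0.0000
47.3413 38.9493 28.5656 15.7175 4.1290 0.0000 0.0000 0.0000 0.0000
50.9128 43.3685 34.0336 22.4832 8.1915 0.0000 0.0000 0.0000 0.0000 0.0000

Δt=0.05700, u=1.11236, d=0.89899, q=0.49375, disc=e^(-rΔt)=0.99568
k=9 terminal: V=max(K-S,0) → 50.9128 43.3685 34.0336 22.4832 8.1915 0.0000 0.0000 0.0000 0.0000 0.0000
k=8: j=0 S=35.3587 intr=47.3413 cont=46.9838 V=47.3413[EX]; j=1 S=43.7507 intr=38.9493 cont=38.5918 V=38.9493[EX]; j=2 S=54.1344 intr=28.5656 cont=28.2081 V=28.5656[EX]; j=3 S=66.9825 intr=15.7175 cont=15.3600 V=15.7175[EX]; j=4 S=82.8800 intr=0.0000 cont=4.1290 V=4.1290[hold]; j=5 S=102.5506 intr=0.0000 cont=0.0000 V=0.0000[hold]; j=6 S=126.8897 intr=0.0000 cont=0.0000 V=0.0000[hold]; j=7 S=157.0054 intr=0.0000 cont=0.0000 V=0.0000[hold]; j=8 S=194.2687 intr=0.0000 cont=0.0000 V=0.0000[hold]
k=7: j=0 S=39.3315 intr=43.3685 cont=43.0110 V=43.3685[EX]; j=1 S=48.6664 intr=34.0336 cont=33.6761 V=34.0336[EX]; j=2 S=60.2168 intr=22.4832 cont=22.1258 V=22.4832[EX]; j=3 S=74.5085 intr=8.1915 cont=9.9524 V=9.9524[hold]; j=4 S=92.1921 intr=0.0000 cont=2.0813 V=2.0813[hold]; j=5 S=114.0728 intr=0.0000 cont=0.0000 V=0.0000[hold]; j=6 S=141.1466 intr=0.0000 cont=0.0000 V=0.0000[hold]; j=7 S=174.6460 intr=0.0000 cont=0.0000 V=0.0000[hold]
k=6: j=0 S=43.7507 intr=38.9493 cont=38.5918 V=38.9493[EX]; j=1 S=54.1344 intr=28.5656 cont=28.2081 V=28.5656[EX]; j=2 S=66.9825 intr=15.7175 cont=16.2257 V=16.2257[hold]; j=3 S=82.8800 intr=0.0000 cont=6.0398 V=6.0398[hold]; j=4 S=102.5506 intr=0.0000 cont=1.0491 V=1.0491[hold]; j=5 S=126.8897 intr=0.0000 cont=0.0000 V=0.0000[hold]; j=6 S=157.0054 intr=0.0000 cont=0.0000 V=0.0000[hold]
k=5: j=0 S=48.6664 intr=34.0336 cont=33.6761 V=34.0336[EX]; j=1 S=60.2168 intr=22.4832 cont=22.3756 V=22.4832[EX]; j=2 S=74.5085 intr=8.1915 cont=11.1480 V=11.1480[hold]; j=3 S=92.1921 intr=0.0000 cont=3.5602 V=3.5602[hold]; j=4 S=114.0728 intr=0.0000 cont=0.5288 V=0.5288[hold]; j=5 S=141.1466 intr=0.0000 cont=0.0000 V=0.0000[hold]
k=4: j=0 S=54.1344 intr=28.5656 cont=28.2081 V=28.5656[EX]; j=1 S=66.9825 intr=15.7175 cont=16.8134 V=16.8134[hold]; j=2 S=82.8800 intr=0.0000 cont=7.3695 V=7.3695[hold]; j=3 S=102.5506 intr=0.0000 cont=2.0545 V=2.0545[hold]; j=4 S=126.8897 intr=0.0000 cont=0.2665 V=0.2665[hold]
k=3: j=0 S=60.2168 intr=22.4832 cont=22.6646 V=22.6646[hold]; j=1 S=74.5085 intr=8.1915 cont=12.0980 V=12.0980[hold]; j=2 S=92.1921 intr=0.0000 cont=4.7247 V=4.7247[hold]; j=3 S=114.0728 intr=0.0000 cont=1.1666 V=1.1666[hold]
k=2: j=0 S=66.9825 intr=15.7175 cont=17.3719 V=17.3719[hold]; j=1 S=82.8800 intr=0.0000 cont=8.4208 V=8.4208[hold]; j=2 S=102.5506 intr=0.0000 cont=2.9551 V=2.9551[hold]
k=1: j=0 S=74.5085 intr=8.1915 cont=12.8963 V=12.8963[hold]; j=1 S=92.1921 intr=0.0000 cont=5.6974 V=5.6974[hold]
k=0: j=0 S=82.8800 intr=0.0000 cont=9.3014 V=9.3014[hold]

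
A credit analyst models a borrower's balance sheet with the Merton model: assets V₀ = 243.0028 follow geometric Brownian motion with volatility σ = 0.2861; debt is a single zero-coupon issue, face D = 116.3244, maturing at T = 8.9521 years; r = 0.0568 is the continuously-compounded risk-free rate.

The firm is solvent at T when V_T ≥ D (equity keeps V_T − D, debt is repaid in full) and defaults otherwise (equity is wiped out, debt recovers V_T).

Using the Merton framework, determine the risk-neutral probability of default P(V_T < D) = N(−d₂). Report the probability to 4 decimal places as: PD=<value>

PD=0.1523

With assets at 243.0028 and a single debt payment of 116.3244 at 8.9521 years:
d₁ = [ln(V₀/D) + (r + σ²/2)T] / (σ√T)
   = [ln(243.0028/116.3244) + (0.0568 + 0.5·0.2861²)·8.9521] / (0.2861·√8.9521)
   = [0.736690 + 0.874858] / 0.856013 = 1.882622
d₂ = d₁ − σ√T = 1.882622 − 0.856013 = 1.026609
risk-neutral PD = N(−d₂) = N(-1.026609) = 0.152302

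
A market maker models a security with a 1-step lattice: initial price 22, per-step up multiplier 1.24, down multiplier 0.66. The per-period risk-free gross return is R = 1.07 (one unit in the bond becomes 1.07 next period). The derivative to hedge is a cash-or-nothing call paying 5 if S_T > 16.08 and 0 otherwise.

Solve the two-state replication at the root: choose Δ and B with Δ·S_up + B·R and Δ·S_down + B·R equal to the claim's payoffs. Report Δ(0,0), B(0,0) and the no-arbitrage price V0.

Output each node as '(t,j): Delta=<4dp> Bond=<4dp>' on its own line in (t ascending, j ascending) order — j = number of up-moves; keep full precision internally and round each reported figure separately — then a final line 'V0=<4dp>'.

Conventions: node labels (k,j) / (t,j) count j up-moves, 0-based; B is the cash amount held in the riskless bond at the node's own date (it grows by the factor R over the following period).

(0,0): Delta=0.3918 Bond=-5.3174
V0=3.3033

Risk-neutral probability p* = (R−d)/(u−d) = (1.07−0.66)/(1.24−0.66) = 0.7069.
Payoffs at expiry: V(1,0)=0.0000, V(1,1)=5.0000
Node (0,0) S=22.0000: V=(p*·5.0000+(1−p*)·0.0000)/1.07=3.3033; Δ=(5.0000−0.0000)/(27.2800−14.5200)=0.3918; B=V−Δ·S=-5.3174
Sanity check at the root: Δ(0,0)·S0 + B(0,0) reproduces V0 = 3.3033.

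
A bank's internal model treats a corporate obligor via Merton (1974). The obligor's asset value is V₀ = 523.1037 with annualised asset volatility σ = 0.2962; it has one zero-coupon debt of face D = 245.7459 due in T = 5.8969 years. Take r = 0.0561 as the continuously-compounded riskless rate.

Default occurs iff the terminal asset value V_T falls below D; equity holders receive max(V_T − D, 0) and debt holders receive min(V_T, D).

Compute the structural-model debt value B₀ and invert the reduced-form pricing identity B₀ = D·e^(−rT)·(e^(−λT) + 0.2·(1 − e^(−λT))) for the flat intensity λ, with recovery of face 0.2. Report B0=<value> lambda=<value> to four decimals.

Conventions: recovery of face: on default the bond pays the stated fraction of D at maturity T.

B0=170.5571 lambda=0.0073

With assets at 523.1037 and a single debt payment of 245.7459 at 5.8969 years:
d₁ = [ln(V₀/D) + (r + σ²/2)T] / (σ√T)
   = [ln(523.1037/245.7459) + (0.0561 + 0.5·0.2962²)·5.8969] / (0.2962·√5.8969)
   = [0.755482 + 0.589497] / 0.719278 = 1.869900
d₂ = d₁ − σ√T = 1.869900 − 0.719278 = 1.150622
N(d₁) = 0.969251,  N(d₂) = 0.875056,  e^(−rT) = 0.718337
E₀ = V₀·N(d₁) − D·e^(−rT)·N(d₂)
   = 523.1037·0.969251 − 245.7459·0.718337·0.875056 = 352.546582
B₀ = V₀ − E₀ = 523.1037 − 352.546582 = 170.557118
e^(−λT) = (B₀·e^(rT)/D − 0.2)/(1 − 0.2) = (170.5571·1.392104/245.7459 − 0.2)/0.8 = 0.95771688
λ = −ln(0.95771688)/5.8969 = 0.007326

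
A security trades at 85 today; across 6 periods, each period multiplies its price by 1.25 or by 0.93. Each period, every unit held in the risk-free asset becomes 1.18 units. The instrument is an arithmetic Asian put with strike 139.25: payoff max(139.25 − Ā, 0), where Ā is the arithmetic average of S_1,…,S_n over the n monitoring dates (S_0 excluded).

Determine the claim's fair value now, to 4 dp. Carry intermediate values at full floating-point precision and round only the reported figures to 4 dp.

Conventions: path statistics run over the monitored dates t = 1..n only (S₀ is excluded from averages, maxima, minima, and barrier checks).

price = 2.1220

Set p* = 0.7812 (from d < R < u); the path-dependent value is the discounted p*-expectation over all price paths.
Enumerate all 2^6 = 64 price paths (U = up ×1.25, D = down ×0.93); each path with k up-moves has probability p*^k·(1−p*)^(6−k).
DDDDDD: Ā=66.4415, payoff=72.8085, prob=0.000110
UDDDDD: Ā=89.3031, payoff=49.9469, prob=0.000391
DUDDDD: Ā=84.7697, payoff=54.4803, prob=0.000391
UUDDDD: Ā=113.9378, payoff=25.3122, prob=0.001398
DDUDDD: Ā=80.5537, payoff=58.6963, prob=0.000391
UDUDDD: Ā=108.2712, payoff=30.9788, prob=0.001398
DUUDDD: Ā=103.7378, payoff=35.5122, prob=0.001398
UUUDDD: Ā=139.4326, payoff=0.0000, prob=0.004991
DDDUDD: Ā=76.6329, payoff=62.6171, prob=0.000391
UDDUDD: Ā=103.0012, payoff=36.2488, prob=0.001398
DUDUDD: Ā=98.4678, payoff=40.7822, prob=0.001398
UUDUDD: Ā=132.3492, payoff=6.9008, prob=0.004991
DDUUDD: Ā=94.2518, payoff=44.9982, prob=0.001398
UDUUDD: Ā=126.6826, payoff=12.5674, prob=0.004991
DUUUDD: Ā=122.1492, payoff=17.1008, prob=0.004991
UUUUDD: Ā=164.1791, payoff=0.0000, prob=0.017826
DDDDUD: Ā=72.9864, payoff=66.2636, prob=0.000391
UDDDUD: Ā=98.1001, payoff=41.1499, prob=0.001398
DUDDUD: Ā=93.5667, payoff=45.6833, prob=0.001398
UUDDUD: Ā=125.7617, payoff=13.4883, prob=0.004991
DDUDUD: Ā=89.3507, payoff=49.8993, prob=0.001398
UDUDUD: Ā=120.0951, payoff=19.1549, prob=0.004991
DUUDUD: Ā=115.5617, payoff=23.6883, prob=0.004991
UUUDUD: Ā=155.3249, payoff=0.0000, prob=0.017826
DDDUUD: Ā=85.4298, payoff=53.8202, prob=0.001398
UDDUUD: Ā=114.8251, payoff=24.4249, prob=0.004991
DUDUUD: Ā=110.2917, payoff=28.9583, prob=0.004991
UUDUUD: Ā=148.2416, payoff=0.0000, prob=0.017826
DDUUUD: Ā=106.0757, payoff=33.1743, prob=0.004991
UDUUUD: Ā=142.5749, payoff=0.0000, prob=0.017826
DUUUUD: Ā=138.0416, payoff=1.2084, prob=0.017826
UUUUUD: Ā=185.5398, payoff=0.0000, prob=0.063665
DDDDDU: Ā=69.5953, payoff=69.6547, prob=0.000391
UDDDDU: Ā=93.5420, payoff=45.7080, prob=0.001398
DUDDDU: Ā=89.0087, payoff=50.2413, prob=0.001398
UUDDDU: Ā=119.6354, payoff=19.6146, prob=0.004991
DDUDDU: Ā=84.7927, payoff=54.4573, prob=0.001398
UDUDDU: Ā=113.9687, payoff=25.2813, prob=0.004991
DUUDDU: Ā=109.4354, payoff=29.8146, prob=0.004991
UUUDDU: Ā=147.0905, payoff=0.0000, prob=0.017826
DDDUDU: Ā=80.8718, payoff=58.3782, prob=0.001398
UDDUDU: Ā=108.6987, payoff=30.5513, prob=0.004991
DUDUDU: Ā=104.1654, payoff=35.0846, prob=0.004991
UUDUDU: Ā=140.0072, payoff=0.0000, prob=0.017826
DDUUDU: Ā=99.9494, payoff=39.3006, prob=0.004991
UDUUDU: Ā=134.3405, payoff=4.9095, prob=0.017826
DUUUDU: Ā=129.8072, payoff=9.4428, prob=0.017826
UUUUDU: Ā=174.4720, payoff=0.0000, prob=0.063665
DDDDUU: Ā=77.2254, payoff=62.0246, prob=0.001398
UDDDUU: Ā=103.7976, payoff=35.4524, prob=0.004991
DUDDUU: Ā=99.2643, payoff=39.9857, prob=0.004991
UUDDUU: Ā=133.4197, payoff=5.8303, prob=0.017826
DDUDUU: Ā=95.0483, payoff=44.2017, prob=0.004991
UDUDUU: Ā=127.7530, payoff=11.4970, prob=0.017826
DUUDUU: Ā=123.2197, payoff=16.0303, prob=0.017826
UUUDUU: Ā=165.6179, payoff=0.0000, prob=0.063665
DDDUUU: Ā=91.1274, payoff=48.1226, prob=0.004991
UDDUUU: Ā=122.4830, payoff=16.7670, prob=0.017826
DUDUUU: Ā=117.9497, payoff=21.3003, prob=0.017826
UUDUUU: Ā=158.5345, payoff=0.0000, prob=0.063665
DDUUUU: Ā=113.7337, payoff=25.5163, prob=0.017826
UDUUUU: Ā=152.8679, payoff=0.0000, prob=0.063665
DUUUUU: Ā=148.3345, payoff=0.0000, prob=0.063665
UUUUUU: Ā=199.3744, payoff=0.0000, prob=0.227374
Price = Σ prob·payoff / R^6 = 5.728356 / 2.699554 = 2.1220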